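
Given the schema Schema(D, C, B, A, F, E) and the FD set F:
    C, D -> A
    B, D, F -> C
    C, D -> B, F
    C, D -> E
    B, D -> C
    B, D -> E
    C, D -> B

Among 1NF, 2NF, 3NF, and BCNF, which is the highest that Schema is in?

Candidate keys: {B, D}, {C, D}. Prime attributes: {B, C, D}.
Every FD has a superkey on the left, so the relation is in BCNF.

BCNF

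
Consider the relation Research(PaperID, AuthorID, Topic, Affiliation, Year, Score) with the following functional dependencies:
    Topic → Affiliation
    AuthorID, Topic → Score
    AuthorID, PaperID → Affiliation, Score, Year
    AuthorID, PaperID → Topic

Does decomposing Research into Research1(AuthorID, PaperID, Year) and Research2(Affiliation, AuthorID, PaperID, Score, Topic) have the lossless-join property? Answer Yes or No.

Yes

Research1 ∩ Research2 = {AuthorID, PaperID}; its closure under F is {Affiliation, AuthorID, PaperID, Score, Topic, Year}.
This includes all of Research1, so the common attributes are a superkey of Research1 — the join is lossless.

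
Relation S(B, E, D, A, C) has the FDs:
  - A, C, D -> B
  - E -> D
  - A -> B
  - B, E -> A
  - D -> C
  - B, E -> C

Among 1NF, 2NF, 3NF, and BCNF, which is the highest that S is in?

Candidate keys: {A, E}, {B, E}. Prime attributes: {A, B, E}.
For A, C, D -> B we have {A, C, D}⁺ = {A, B, C, D}; {A, C, D} is not a superkey, so BCNF fails.
Because {D} is non-prime and the left side of E -> D is not a superkey, the relation is not in 3NF.
{E} is a proper subset of the key {A, E}, and {E}⁺ contains the non-prime attributes {C, D} — a partial dependency, so 2NF is violated.

1NF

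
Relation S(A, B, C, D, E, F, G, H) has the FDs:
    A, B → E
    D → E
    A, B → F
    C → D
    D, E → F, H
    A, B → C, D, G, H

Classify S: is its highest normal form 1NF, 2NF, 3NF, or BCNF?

Candidate key: {A, B}. Prime attributes: {A, B}.
D → E: {D}⁺ = {D, E, F, H}, which is not all of the attributes, so the left side is not a superkey — BCNF is violated.
D → E has non-prime {E} on the right and a non-superkey on the left, so 3NF fails.
No non-prime attribute depends on a proper subset of any candidate key, so 2NF holds.

2NF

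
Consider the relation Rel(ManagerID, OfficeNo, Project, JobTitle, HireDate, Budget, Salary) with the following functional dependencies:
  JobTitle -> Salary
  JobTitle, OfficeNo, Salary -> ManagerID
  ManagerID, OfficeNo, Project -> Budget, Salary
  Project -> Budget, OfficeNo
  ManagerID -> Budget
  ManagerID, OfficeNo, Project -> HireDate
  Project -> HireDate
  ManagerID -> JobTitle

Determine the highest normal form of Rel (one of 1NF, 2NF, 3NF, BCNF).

Candidate keys: {JobTitle, Project}, {ManagerID, Project}. Prime attributes: {JobTitle, ManagerID, Project}.
For JobTitle -> Salary we have {JobTitle}⁺ = {JobTitle, Salary}; {JobTitle} is not a superkey, so BCNF fails.
JobTitle -> Salary has non-prime {Salary} on the right and a non-superkey on the left, so 3NF fails.
{JobTitle} is a proper subset of the key {JobTitle, Project}, and {JobTitle}⁺ contains the non-prime attribute {Salary} — a partial dependency, so 2NF is violated.

1NF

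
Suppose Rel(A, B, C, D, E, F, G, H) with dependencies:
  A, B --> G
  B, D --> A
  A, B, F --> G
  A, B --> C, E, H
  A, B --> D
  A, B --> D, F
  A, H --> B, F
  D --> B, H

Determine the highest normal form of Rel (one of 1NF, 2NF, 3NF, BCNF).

BCNF

Candidate keys: {A, B}, {A, H}, {D}. Prime attributes: {A, B, D, H}.
Each dependency's left side is a superkey — BCNF holds.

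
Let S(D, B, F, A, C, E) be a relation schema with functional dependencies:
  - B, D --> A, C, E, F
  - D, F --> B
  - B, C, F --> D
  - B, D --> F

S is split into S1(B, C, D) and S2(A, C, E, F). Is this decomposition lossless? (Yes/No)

Common attributes: {C}; their closure is {C}.
The closure covers neither S1 nor S2 entirely; the join is not lossless.

No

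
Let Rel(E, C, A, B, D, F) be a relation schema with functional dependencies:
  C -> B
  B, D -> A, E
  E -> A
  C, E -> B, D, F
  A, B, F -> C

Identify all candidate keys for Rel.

{C, D}⁺ = {A, B, C, D, E, F}, which is every attribute, so {C, D} is a candidate key.
{C, E}⁺ = {A, B, C, D, E, F}, which is every attribute, so {C, E} is a candidate key.
{B, D, F}⁺ = {A, B, C, D, E, F}, which is every attribute, so {B, D, F} is a candidate key.
{B, E, F}⁺ = {A, B, C, D, E, F}, which is every attribute, so {B, E, F} is a candidate key.
No proper subset of any of these is a key, and no other minimal superkey exists.

{B, D, F}, {B, E, F}, {C, D}, {C, E}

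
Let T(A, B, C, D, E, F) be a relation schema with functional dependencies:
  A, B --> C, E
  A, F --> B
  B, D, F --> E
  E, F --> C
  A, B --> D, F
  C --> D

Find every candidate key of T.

{A, B}, {A, F}

Attributes never on any right-hand side: {A} — every candidate key must contain it.
{A, B}⁺ = {A, B, C, D, E, F}, which is every attribute, so {A, B} is a candidate key.
{A, F}⁺ = {A, B, C, D, E, F}, which is every attribute, so {A, F} is a candidate key.
No proper subset of any of these is a key, and no other minimal superkey exists.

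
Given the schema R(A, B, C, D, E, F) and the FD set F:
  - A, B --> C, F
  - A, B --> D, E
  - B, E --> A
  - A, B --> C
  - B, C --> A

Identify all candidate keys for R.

No FD produces {B}, so it must be in every candidate key.
{A, B}⁺ = {A, B, C, D, E, F} — all of the relation — so {A, B} is a candidate key.
{B, C}⁺ = {A, B, C, D, E, F} — all of the relation — so {B, C} is a candidate key.
{B, E}⁺ = {A, B, C, D, E, F} — all of the relation — so {B, E} is a candidate key.
Any other superkey properly contains one of these, so there are no further candidate keys.

{A, B}, {B, C}, {B, E}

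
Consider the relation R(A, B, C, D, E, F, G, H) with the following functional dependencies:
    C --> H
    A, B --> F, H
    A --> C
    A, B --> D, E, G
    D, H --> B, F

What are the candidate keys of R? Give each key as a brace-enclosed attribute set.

{A, B}, {A, D}

No FD produces {A}, so it must be in every candidate key.
Closure of {A, B} is {A, B, C, D, E, F, G, H}, the whole schema; {A, B} is a candidate key.
Closure of {A, D} is {A, B, C, D, E, F, G, H}, the whole schema; {A, D} is a candidate key.
No proper subset of any of these is a key, and no other minimal superkey exists.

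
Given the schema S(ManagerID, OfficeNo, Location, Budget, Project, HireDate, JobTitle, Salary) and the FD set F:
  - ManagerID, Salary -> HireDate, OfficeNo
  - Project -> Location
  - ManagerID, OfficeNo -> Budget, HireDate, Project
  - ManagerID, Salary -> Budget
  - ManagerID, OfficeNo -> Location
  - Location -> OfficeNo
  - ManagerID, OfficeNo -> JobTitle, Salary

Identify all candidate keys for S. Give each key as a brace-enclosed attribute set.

{ManagerID} never appears on the right of any FD, so every key must include it.
Closure of {Location, ManagerID} is {Budget, HireDate, JobTitle, Location, ManagerID, OfficeNo, Project, Salary}, the whole schema; {Location, ManagerID} is a candidate key.
Closure of {ManagerID, OfficeNo} is {Budget, HireDate, JobTitle, Location, ManagerID, OfficeNo, Project, Salary}, the whole schema; {ManagerID, OfficeNo} is a candidate key.
Closure of {ManagerID, Project} is {Budget, HireDate, JobTitle, Location, ManagerID, OfficeNo, Project, Salary}, the whole schema; {ManagerID, Project} is a candidate key.
Closure of {ManagerID, Salary} is {Budget, HireDate, JobTitle, Location, ManagerID, OfficeNo, Project, Salary}, the whole schema; {ManagerID, Salary} is a candidate key.
No proper subset of any of these is a key, and no other minimal superkey exists.

{Location, ManagerID}, {ManagerID, OfficeNo}, {ManagerID, Project}, {ManagerID, Salary}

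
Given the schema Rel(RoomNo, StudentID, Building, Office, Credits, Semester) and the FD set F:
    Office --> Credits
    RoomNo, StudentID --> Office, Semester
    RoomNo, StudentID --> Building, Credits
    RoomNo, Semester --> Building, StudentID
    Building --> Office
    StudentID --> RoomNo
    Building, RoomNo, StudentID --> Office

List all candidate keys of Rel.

{RoomNo, Semester}, {StudentID}

{StudentID} is a candidate key since {StudentID}⁺ = {Building, Credits, Office, RoomNo, Semester, StudentID} covers every attribute.
{RoomNo, Semester} is a candidate key since {RoomNo, Semester}⁺ = {Building, Credits, Office, RoomNo, Semester, StudentID} covers every attribute.
These are minimal and exhaustive — every other superkey contains one of them.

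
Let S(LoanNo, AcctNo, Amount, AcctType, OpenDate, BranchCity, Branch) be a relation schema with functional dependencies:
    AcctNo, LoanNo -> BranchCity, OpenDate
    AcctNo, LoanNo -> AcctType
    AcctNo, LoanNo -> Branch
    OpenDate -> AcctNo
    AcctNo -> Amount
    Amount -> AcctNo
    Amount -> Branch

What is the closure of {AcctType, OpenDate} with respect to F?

{AcctNo, AcctType, Amount, Branch, OpenDate}

Start with {AcctType, OpenDate}.
OpenDate -> AcctNo applies; add {AcctNo} → now {AcctNo, AcctType, OpenDate}.
AcctNo -> Amount applies; add {Amount} → now {AcctNo, AcctType, Amount, OpenDate}.
Amount -> Branch applies; add {Branch} → now {AcctNo, AcctType, Amount, Branch, OpenDate}.
No further FD applies.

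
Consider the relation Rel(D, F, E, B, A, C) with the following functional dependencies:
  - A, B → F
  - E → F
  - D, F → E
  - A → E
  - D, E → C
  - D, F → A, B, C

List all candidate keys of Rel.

{A, D}, {D, E}, {D, F}

Attributes never on any right-hand side: {D} — every candidate key must contain it.
{A, D}⁺ = {A, B, C, D, E, F}, which is every attribute, so {A, D} is a candidate key.
{D, E}⁺ = {A, B, C, D, E, F}, which is every attribute, so {D, E} is a candidate key.
{D, F}⁺ = {A, B, C, D, E, F}, which is every attribute, so {D, F} is a candidate key.
These are minimal and exhaustive — every other superkey contains one of them.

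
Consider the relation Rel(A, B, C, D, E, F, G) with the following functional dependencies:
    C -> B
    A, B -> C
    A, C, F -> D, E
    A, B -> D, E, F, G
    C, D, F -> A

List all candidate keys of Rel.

{A, B}, {A, C}, {C, D, F}

{A, B} is a candidate key since {A, B}⁺ = {A, B, C, D, E, F, G} covers every attribute.
{A, C} is a candidate key since {A, C}⁺ = {A, B, C, D, E, F, G} covers every attribute.
{C, D, F} is a candidate key since {C, D, F}⁺ = {A, B, C, D, E, F, G} covers every attribute.
No proper subset of any of these is a key, and no other minimal superkey exists.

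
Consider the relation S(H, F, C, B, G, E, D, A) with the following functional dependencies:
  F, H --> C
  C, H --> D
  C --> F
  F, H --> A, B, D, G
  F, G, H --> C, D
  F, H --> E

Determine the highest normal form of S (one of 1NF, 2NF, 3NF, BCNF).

3NF

Candidate keys: {C, H}, {F, H}. Prime attributes: {C, F, H}.
C --> F breaks BCNF: {C}⁺ = {C, F}, so {C} is not a superkey.
Since {F} ⊆ prime attributes and every other non-superkey FD also has a prime right side, the schema is in 3NF.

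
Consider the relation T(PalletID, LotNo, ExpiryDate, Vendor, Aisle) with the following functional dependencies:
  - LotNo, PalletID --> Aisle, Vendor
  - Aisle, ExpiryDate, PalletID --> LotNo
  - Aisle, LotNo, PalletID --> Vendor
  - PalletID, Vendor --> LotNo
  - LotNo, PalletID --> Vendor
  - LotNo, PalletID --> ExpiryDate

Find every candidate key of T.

Attributes never on any right-hand side: {PalletID} — every candidate key must contain it.
Closure of {LotNo, PalletID} is {Aisle, ExpiryDate, LotNo, PalletID, Vendor}, the whole schema; {LotNo, PalletID} is a candidate key.
Closure of {PalletID, Vendor} is {Aisle, ExpiryDate, LotNo, PalletID, Vendor}, the whole schema; {PalletID, Vendor} is a candidate key.
Closure of {Aisle, ExpiryDate, PalletID} is {Aisle, ExpiryDate, LotNo, PalletID, Vendor}, the whole schema; {Aisle, ExpiryDate, PalletID} is a candidate key.
Any other superkey properly contains one of these, so there are no further candidate keys.

{Aisle, ExpiryDate, PalletID}, {LotNo, PalletID}, {PalletID, Vendor}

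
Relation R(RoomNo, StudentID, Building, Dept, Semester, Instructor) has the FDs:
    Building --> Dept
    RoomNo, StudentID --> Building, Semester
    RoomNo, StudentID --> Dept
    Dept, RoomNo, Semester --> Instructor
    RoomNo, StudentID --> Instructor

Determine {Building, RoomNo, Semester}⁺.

Start with {Building, RoomNo, Semester}.
Building --> Dept applies; add {Dept} → now {Building, Dept, RoomNo, Semester}.
Dept, RoomNo, Semester --> Instructor applies; add {Instructor} → now {Building, Dept, Instructor, RoomNo, Semester}.
No further FD applies.

{Building, Dept, Instructor, RoomNo, Semester}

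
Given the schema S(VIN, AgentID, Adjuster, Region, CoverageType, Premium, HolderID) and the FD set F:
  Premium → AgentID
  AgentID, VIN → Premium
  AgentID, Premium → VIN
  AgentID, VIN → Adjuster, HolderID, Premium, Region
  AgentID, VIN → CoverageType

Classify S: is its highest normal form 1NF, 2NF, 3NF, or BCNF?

BCNF

Candidate keys: {AgentID, VIN}, {Premium}. Prime attributes: {AgentID, Premium, VIN}.
Every FD has a superkey on the left, so the relation is in BCNF.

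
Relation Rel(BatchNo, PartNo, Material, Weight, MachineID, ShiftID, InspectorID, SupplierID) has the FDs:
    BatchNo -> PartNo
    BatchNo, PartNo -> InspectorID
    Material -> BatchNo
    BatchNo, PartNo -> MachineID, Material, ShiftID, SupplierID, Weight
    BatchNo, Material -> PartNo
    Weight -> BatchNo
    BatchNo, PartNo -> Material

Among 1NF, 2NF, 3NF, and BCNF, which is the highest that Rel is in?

Candidate keys: {BatchNo}, {Material}, {Weight}. Prime attributes: {BatchNo, Material, Weight}.
Each dependency's left side is a superkey — BCNF holds.

BCNF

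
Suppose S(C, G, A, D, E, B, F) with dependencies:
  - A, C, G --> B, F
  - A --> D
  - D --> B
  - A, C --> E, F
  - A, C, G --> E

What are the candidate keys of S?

{A, C, G}

No FD produces {A, C, G}, so they must be in every candidate key.
Closure of {A, C, G} is {A, B, C, D, E, F, G}, the whole schema; {A, C, G} is a candidate key.
No other minimal set has full closure, so this is the only candidate key.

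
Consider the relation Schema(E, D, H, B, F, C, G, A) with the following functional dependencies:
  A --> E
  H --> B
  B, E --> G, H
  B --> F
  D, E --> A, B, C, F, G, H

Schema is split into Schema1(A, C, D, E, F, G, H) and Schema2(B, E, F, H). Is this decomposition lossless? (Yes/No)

Yes

The shared attributes are {E, F, H} and {E, F, H}⁺ = {B, E, F, G, H}.
This includes all of Schema2, so the common attributes are a superkey of Schema2 — the join is lossless.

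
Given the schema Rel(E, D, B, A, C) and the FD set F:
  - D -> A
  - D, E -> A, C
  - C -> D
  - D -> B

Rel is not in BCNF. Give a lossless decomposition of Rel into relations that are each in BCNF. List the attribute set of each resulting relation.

Candidate keys of the original relation: {C, E}, {D, E}.
In {A, B, C, D, E}, {D} is not a superkey ({D}⁺ restricted to this set is {A, B, D}), so split on D -> A, B into {A, B, D} and {C, D, E}.
{A, B, D}: every determinant is a superkey — BCNF.
In {C, D, E}, {C} is not a superkey ({C}⁺ restricted to this set is {C, D}), so split on C -> D into {C, D} and {C, E}.
{C, D}: every determinant is a superkey — BCNF.
{C, E}: every determinant is a superkey — BCNF.

{A, B, D}; {C, D}; {C, E}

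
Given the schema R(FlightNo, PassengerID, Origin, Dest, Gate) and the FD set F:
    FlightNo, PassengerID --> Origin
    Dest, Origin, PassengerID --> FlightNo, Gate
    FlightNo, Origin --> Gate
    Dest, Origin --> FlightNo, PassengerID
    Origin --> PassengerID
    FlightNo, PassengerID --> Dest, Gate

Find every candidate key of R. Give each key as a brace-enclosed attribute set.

{Dest, Origin}, {FlightNo, Origin}, {FlightNo, PassengerID}

{Dest, Origin}⁺ = {Dest, FlightNo, Gate, Origin, PassengerID}, which is every attribute, so {Dest, Origin} is a candidate key.
{FlightNo, Origin}⁺ = {Dest, FlightNo, Gate, Origin, PassengerID}, which is every attribute, so {FlightNo, Origin} is a candidate key.
{FlightNo, PassengerID}⁺ = {Dest, FlightNo, Gate, Origin, PassengerID}, which is every attribute, so {FlightNo, PassengerID} is a candidate key.
Any other superkey properly contains one of these, so there are no further candidate keys.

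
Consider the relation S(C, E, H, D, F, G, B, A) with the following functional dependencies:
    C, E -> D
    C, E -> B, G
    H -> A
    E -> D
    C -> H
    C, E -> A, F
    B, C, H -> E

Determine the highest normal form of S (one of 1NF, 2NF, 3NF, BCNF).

Candidate keys: {B, C}, {C, E}. Prime attributes: {B, C, E}.
For H -> A we have {H}⁺ = {A, H}; {H} is not a superkey, so BCNF fails.
Because {A} is non-prime and the left side of H -> A is not a superkey, the relation is not in 3NF.
The proper key subset {C} of {B, C} determines non-prime {A, H}, so the relation is not even in 2NF.

1NF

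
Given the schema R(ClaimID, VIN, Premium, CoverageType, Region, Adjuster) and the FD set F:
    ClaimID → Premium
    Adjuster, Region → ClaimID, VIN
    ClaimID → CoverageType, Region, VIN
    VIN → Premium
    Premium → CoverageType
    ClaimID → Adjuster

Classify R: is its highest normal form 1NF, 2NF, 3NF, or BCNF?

2NF

Candidate keys: {Adjuster, Region}, {ClaimID}. Prime attributes: {Adjuster, ClaimID, Region}.
VIN → Premium: {VIN}⁺ = {CoverageType, Premium, VIN}, which is not all of the attributes, so the left side is not a superkey — BCNF is violated.
VIN → Premium has non-prime {Premium} on the right and a non-superkey on the left, so 3NF fails.
No non-prime attribute depends on a proper subset of any candidate key, so 2NF holds.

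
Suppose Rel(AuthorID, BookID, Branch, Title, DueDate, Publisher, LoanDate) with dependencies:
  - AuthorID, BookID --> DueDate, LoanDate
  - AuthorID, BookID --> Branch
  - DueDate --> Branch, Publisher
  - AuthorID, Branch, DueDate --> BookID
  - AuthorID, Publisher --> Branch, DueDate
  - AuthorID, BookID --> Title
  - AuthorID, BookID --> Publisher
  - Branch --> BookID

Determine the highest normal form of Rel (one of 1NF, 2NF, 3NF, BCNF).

3NF

Candidate keys: {AuthorID, BookID}, {AuthorID, Branch}, {AuthorID, DueDate}, {AuthorID, Publisher}. Prime attributes: {AuthorID, BookID, Branch, DueDate, Publisher}.
DueDate --> Branch, Publisher breaks BCNF: {DueDate}⁺ = {BookID, Branch, DueDate, Publisher}, so {DueDate} is not a superkey.
Its right-hand attributes {Branch, Publisher} are all prime, as are those of every other non-superkey FD — the relation is in 3NF.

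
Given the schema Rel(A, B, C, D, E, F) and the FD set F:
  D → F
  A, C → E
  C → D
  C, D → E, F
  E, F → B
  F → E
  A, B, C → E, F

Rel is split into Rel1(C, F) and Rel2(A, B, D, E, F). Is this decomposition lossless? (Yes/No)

Common attributes: {F}; their closure is {B, E, F}.
The closure covers neither Rel1 nor Rel2 entirely; the join is not lossless.

No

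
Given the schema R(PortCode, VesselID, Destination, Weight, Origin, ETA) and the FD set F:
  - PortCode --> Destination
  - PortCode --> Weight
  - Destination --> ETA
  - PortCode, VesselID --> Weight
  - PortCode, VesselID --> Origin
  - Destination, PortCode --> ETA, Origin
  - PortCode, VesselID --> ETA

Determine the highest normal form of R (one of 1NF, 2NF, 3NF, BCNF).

Candidate key: {PortCode, VesselID}. Prime attributes: {PortCode, VesselID}.
PortCode --> Destination breaks BCNF: {PortCode}⁺ = {Destination, ETA, Origin, PortCode, Weight}, so {PortCode} is not a superkey.
PortCode --> Destination has non-prime {Destination} on the right and a non-superkey on the left, so 3NF fails.
{PortCode} is a proper subset of the key {PortCode, VesselID}, and {PortCode}⁺ contains the non-prime attributes {Destination, ETA, Origin, Weight} — a partial dependency, so 2NF is violated.

1NF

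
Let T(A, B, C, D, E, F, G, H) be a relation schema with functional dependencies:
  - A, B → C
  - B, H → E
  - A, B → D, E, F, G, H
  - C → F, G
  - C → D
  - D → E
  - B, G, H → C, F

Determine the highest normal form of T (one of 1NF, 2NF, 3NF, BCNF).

2NF

Candidate key: {A, B}. Prime attributes: {A, B}.
B, H → E: {B, H}⁺ = {B, E, H}, which is not all of the attributes, so the left side is not a superkey — BCNF is violated.
Because {E} is non-prime and the left side of B, H → E is not a superkey, the relation is not in 3NF.
Checking every proper subset of each key, none determines a non-prime attribute — 2NF is satisfied.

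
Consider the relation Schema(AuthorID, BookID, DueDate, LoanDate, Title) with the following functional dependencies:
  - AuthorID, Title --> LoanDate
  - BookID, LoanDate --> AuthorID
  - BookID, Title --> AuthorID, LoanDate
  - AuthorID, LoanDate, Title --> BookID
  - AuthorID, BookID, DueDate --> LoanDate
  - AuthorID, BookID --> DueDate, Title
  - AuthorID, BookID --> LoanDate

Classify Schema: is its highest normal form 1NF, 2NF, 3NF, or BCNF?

BCNF

Candidate keys: {AuthorID, BookID}, {AuthorID, Title}, {BookID, LoanDate}, {BookID, Title}. Prime attributes: {AuthorID, BookID, LoanDate, Title}.
Each dependency's left side is a superkey — BCNF holds.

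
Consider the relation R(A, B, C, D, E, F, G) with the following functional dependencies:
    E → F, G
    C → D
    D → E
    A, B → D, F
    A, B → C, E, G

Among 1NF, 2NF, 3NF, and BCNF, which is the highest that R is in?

Candidate key: {A, B}. Prime attributes: {A, B}.
E → F, G: {E}⁺ = {E, F, G}, which is not all of the attributes, so the left side is not a superkey — BCNF is violated.
E → F, G determines the non-prime attributes {F, G} from a non-superkey — 3NF is violated.
Checking every proper subset of each key, none determines a non-prime attribute — 2NF is satisfied.

2NF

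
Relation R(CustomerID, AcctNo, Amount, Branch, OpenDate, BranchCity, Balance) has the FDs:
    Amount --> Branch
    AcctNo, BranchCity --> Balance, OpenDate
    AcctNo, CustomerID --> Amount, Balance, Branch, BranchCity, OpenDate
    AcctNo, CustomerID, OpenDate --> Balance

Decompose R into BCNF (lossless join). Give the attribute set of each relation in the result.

Candidate key of the original relation: {AcctNo, CustomerID}.
In {AcctNo, Amount, Balance, Branch, BranchCity, CustomerID, OpenDate}, {Amount} is not a superkey ({Amount}⁺ restricted to this set is {Amount, Branch}), so split on Amount --> Branch into {Amount, Branch} and {AcctNo, Amount, Balance, BranchCity, CustomerID, OpenDate}.
{Amount, Branch} is in BCNF.
In {AcctNo, Amount, Balance, BranchCity, CustomerID, OpenDate}, {AcctNo, BranchCity} is not a superkey ({AcctNo, BranchCity}⁺ restricted to this set is {AcctNo, Balance, BranchCity, OpenDate}), so split on AcctNo, BranchCity --> Balance, OpenDate into {AcctNo, Balance, BranchCity, OpenDate} and {AcctNo, Amount, BranchCity, CustomerID}.
{AcctNo, Balance, BranchCity, OpenDate} is in BCNF.
{AcctNo, Amount, BranchCity, CustomerID} is in BCNF.

{AcctNo, Amount, BranchCity, CustomerID}; {AcctNo, Balance, BranchCity, OpenDate}; {Amount, Branch}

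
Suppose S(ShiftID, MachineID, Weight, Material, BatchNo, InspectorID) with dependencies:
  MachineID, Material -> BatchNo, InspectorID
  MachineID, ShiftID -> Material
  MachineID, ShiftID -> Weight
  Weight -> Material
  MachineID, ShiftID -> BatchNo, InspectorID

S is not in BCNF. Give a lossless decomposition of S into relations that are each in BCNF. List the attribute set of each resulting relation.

Candidate key of the original relation: {MachineID, ShiftID}.
Within {BatchNo, InspectorID, MachineID, Material, ShiftID, Weight}: {MachineID, Material}⁺ ∩ {BatchNo, InspectorID, MachineID, Material, ShiftID, Weight} = {BatchNo, InspectorID, MachineID, Material}, not the whole set, so MachineID, Material -> BatchNo, InspectorID violates BCNF; decompose into {BatchNo, InspectorID, MachineID, Material} and {MachineID, Material, ShiftID, Weight}.
{BatchNo, InspectorID, MachineID, Material}: every determinant is a superkey — BCNF.
Within {MachineID, Material, ShiftID, Weight}: {Weight}⁺ ∩ {MachineID, Material, ShiftID, Weight} = {Material, Weight}, not the whole set, so Weight -> Material violates BCNF; decompose into {Material, Weight} and {MachineID, ShiftID, Weight}.
{Material, Weight}: every determinant is a superkey — BCNF.
{MachineID, ShiftID, Weight}: every determinant is a superkey — BCNF.

{BatchNo, InspectorID, MachineID, Material}; {MachineID, ShiftID, Weight}; {Material, Weight}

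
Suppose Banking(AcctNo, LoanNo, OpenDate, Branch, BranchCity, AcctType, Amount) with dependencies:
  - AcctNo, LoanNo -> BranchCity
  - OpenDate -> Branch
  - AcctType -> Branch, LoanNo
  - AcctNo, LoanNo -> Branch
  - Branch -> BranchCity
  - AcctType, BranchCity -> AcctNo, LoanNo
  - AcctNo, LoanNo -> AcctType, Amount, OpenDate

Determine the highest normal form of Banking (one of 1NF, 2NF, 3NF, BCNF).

2NF

Candidate keys: {AcctNo, LoanNo}, {AcctType}. Prime attributes: {AcctNo, AcctType, LoanNo}.
OpenDate -> Branch breaks BCNF: {OpenDate}⁺ = {Branch, BranchCity, OpenDate}, so {OpenDate} is not a superkey.
OpenDate -> Branch has non-prime {Branch} on the right and a non-superkey on the left, so 3NF fails.
No proper subset of a key has a non-prime attribute in its closure, so there is no partial dependency; 2NF holds.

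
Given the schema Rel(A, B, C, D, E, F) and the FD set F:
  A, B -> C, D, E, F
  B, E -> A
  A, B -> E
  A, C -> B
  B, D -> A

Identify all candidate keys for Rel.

{A, B}, {A, C}, {B, D}, {B, E}

{A, B} is a candidate key since {A, B}⁺ = {A, B, C, D, E, F} covers every attribute.
{A, C} is a candidate key since {A, C}⁺ = {A, B, C, D, E, F} covers every attribute.
{B, D} is a candidate key since {B, D}⁺ = {A, B, C, D, E, F} covers every attribute.
{B, E} is a candidate key since {B, E}⁺ = {A, B, C, D, E, F} covers every attribute.
Any other superkey properly contains one of these, so there are no further candidate keys.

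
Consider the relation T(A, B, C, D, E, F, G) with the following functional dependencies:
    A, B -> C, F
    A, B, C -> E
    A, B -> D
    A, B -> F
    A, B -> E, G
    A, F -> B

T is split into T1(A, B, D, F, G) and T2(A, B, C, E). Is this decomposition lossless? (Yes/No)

Common attributes: {A, B}; their closure is {A, B, C, D, E, F, G}.
This includes all of T1, so the common attributes are a superkey of T1 — the join is lossless.

Yes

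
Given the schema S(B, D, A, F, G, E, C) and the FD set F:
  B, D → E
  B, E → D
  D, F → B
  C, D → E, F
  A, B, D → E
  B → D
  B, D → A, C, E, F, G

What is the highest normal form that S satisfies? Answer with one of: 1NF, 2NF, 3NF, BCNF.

Candidate keys: {B}, {C, D}, {D, F}. Prime attributes: {B, C, D, F}.
Every FD has a superkey on the left, so the relation is in BCNF.

BCNF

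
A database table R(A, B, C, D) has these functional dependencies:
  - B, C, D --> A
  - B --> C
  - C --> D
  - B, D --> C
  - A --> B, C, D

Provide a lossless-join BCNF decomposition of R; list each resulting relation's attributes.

{A, B, C}; {C, D}

Candidate keys of the original relation: {A}, {B}.
{A, B, C, D}: {C} determines {C, D} here but is not a superkey — split on C --> D, giving {C, D} and {A, B, C}.
{C, D} has no BCNF violation.
{A, B, C} has no BCNF violation.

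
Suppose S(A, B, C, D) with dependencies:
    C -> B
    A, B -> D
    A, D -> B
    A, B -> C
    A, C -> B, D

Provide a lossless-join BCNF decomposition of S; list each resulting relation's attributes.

{A, C, D}; {B, C}

Candidate keys of the original relation: {A, B}, {A, C}, {A, D}.
In {A, B, C, D}, {C} is not a superkey ({C}⁺ restricted to this set is {B, C}), so split on C -> B into {B, C} and {A, C, D}.
{B, C} is in BCNF.
{A, C, D} is in BCNF.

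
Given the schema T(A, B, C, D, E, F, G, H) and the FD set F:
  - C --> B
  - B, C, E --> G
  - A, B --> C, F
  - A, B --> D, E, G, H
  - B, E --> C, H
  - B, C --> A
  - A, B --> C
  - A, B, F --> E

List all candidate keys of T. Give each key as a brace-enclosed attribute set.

{C}⁺ = {A, B, C, D, E, F, G, H}, which is every attribute, so {C} is a candidate key.
{A, B}⁺ = {A, B, C, D, E, F, G, H}, which is every attribute, so {A, B} is a candidate key.
{B, E}⁺ = {A, B, C, D, E, F, G, H}, which is every attribute, so {B, E} is a candidate key.
No proper subset of any of these is a key, and no other minimal superkey exists.

{A, B}, {B, E}, {C}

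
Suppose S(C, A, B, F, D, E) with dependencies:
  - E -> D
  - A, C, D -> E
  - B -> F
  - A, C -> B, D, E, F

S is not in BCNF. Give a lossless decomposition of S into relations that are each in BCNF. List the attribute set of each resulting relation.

Candidate key of the original relation: {A, C}.
In {A, B, C, D, E, F}, {E} is not a superkey ({E}⁺ restricted to this set is {D, E}), so split on E -> D into {D, E} and {A, B, C, E, F}.
{D, E} is in BCNF.
In {A, B, C, E, F}, {B} is not a superkey ({B}⁺ restricted to this set is {B, F}), so split on B -> F into {B, F} and {A, B, C, E}.
{B, F} is in BCNF.
{A, B, C, E} is in BCNF.

{A, B, C, E}; {B, F}; {D, E}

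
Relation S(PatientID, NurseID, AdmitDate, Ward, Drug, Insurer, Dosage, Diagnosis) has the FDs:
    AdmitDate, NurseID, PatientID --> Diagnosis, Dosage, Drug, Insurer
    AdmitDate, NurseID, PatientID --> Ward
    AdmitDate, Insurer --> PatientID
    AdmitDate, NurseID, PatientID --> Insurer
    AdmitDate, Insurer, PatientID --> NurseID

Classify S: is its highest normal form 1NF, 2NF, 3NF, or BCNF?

Candidate keys: {AdmitDate, Insurer}, {AdmitDate, NurseID, PatientID}. Prime attributes: {AdmitDate, Insurer, NurseID, PatientID}.
Each dependency's left side is a superkey — BCNF holds.

BCNF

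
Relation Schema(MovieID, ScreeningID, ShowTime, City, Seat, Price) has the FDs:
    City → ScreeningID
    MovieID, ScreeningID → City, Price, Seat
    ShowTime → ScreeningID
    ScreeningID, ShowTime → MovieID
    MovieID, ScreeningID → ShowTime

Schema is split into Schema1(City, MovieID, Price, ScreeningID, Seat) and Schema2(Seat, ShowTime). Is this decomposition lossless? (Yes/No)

No

Common attributes: {Seat}; their closure is {Seat}.
Schema1 ⊄ {Seat} and Schema2 ⊄ {Seat}, so the split is lossy.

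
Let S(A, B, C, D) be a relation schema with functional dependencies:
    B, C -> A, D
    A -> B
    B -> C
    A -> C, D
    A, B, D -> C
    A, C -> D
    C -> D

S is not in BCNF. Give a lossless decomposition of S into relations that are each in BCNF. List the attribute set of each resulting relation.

{A, B, C}; {C, D}

Candidate keys of the original relation: {A}, {B}.
In {A, B, C, D}, {C} is not a superkey ({C}⁺ restricted to this set is {C, D}), so split on C -> D into {C, D} and {A, B, C}.
{C, D} has no BCNF violation.
{A, B, C} has no BCNF violation.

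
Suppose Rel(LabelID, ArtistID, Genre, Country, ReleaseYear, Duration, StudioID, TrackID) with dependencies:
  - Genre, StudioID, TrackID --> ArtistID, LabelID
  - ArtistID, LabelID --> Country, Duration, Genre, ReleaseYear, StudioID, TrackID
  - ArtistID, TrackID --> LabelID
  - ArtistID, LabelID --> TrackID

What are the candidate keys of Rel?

{ArtistID, LabelID}, {ArtistID, TrackID}, {Genre, StudioID, TrackID}

{ArtistID, LabelID}⁺ = {ArtistID, Country, Duration, Genre, LabelID, ReleaseYear, StudioID, TrackID}, which is every attribute, so {ArtistID, LabelID} is a candidate key.
{ArtistID, TrackID}⁺ = {ArtistID, Country, Duration, Genre, LabelID, ReleaseYear, StudioID, TrackID}, which is every attribute, so {ArtistID, TrackID} is a candidate key.
{Genre, StudioID, TrackID}⁺ = {ArtistID, Country, Duration, Genre, LabelID, ReleaseYear, StudioID, TrackID}, which is every attribute, so {Genre, StudioID, TrackID} is a candidate key.
Any other superkey properly contains one of these, so there are no further candidate keys.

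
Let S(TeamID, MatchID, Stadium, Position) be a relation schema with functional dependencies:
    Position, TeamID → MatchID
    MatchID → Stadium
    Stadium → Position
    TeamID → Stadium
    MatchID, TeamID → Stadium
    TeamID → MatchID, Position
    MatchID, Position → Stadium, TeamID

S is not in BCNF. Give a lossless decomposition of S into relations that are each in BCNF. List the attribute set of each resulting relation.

{MatchID, Stadium, TeamID}; {Position, Stadium}

Candidate keys of the original relation: {MatchID}, {TeamID}.
{MatchID, Position, Stadium, TeamID}: {Stadium} determines {Position, Stadium} here but is not a superkey — split on Stadium → Position, giving {Position, Stadium} and {MatchID, Stadium, TeamID}.
{Position, Stadium} is in BCNF.
{MatchID, Stadium, TeamID} is in BCNF.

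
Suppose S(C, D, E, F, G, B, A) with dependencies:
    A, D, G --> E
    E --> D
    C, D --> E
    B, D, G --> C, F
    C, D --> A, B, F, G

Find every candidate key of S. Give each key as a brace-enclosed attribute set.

{B, D, G}, {B, E, G}, {C, D}, {C, E}

{C, D}⁺ = {A, B, C, D, E, F, G}, which is every attribute, so {C, D} is a candidate key.
{C, E}⁺ = {A, B, C, D, E, F, G}, which is every attribute, so {C, E} is a candidate key.
{B, D, G}⁺ = {A, B, C, D, E, F, G}, which is every attribute, so {B, D, G} is a candidate key.
{B, E, G}⁺ = {A, B, C, D, E, F, G}, which is every attribute, so {B, E, G} is a candidate key.
No proper subset of any of these is a key, and no other minimal superkey exists.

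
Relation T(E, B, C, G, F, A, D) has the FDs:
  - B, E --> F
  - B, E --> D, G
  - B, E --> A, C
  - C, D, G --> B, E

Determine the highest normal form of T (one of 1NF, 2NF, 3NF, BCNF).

Candidate keys: {B, E}, {C, D, G}. Prime attributes: {B, C, D, E, G}.
The left-hand side of every FD is a superkey, so BCNF is satisfied.

BCNF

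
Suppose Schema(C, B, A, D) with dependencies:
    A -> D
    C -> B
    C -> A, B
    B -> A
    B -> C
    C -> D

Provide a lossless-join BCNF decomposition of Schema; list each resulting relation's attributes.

Candidate keys of the original relation: {B}, {C}.
{A, B, C, D}: {A} determines {A, D} here but is not a superkey — split on A -> D, giving {A, D} and {A, B, C}.
{A, D}: every determinant is a superkey — BCNF.
{A, B, C}: every determinant is a superkey — BCNF.

{A, B, C}; {A, D}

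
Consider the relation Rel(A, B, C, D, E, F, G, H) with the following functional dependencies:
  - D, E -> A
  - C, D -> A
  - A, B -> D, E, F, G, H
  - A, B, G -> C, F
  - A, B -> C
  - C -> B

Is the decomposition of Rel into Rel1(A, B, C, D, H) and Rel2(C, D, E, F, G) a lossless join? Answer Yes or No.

Common attributes: {C, D}; their closure is {A, B, C, D, E, F, G, H}.
Since Rel1 ⊆ {A, B, C, D, E, F, G, H}, the intersection is a superkey of Rel1; the decomposition is lossless.

Yes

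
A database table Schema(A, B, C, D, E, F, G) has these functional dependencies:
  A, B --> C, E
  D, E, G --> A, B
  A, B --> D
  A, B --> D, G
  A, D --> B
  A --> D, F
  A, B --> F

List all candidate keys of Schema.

{A}⁺ = {A, B, C, D, E, F, G} — all of the relation — so {A} is a candidate key.
{D, E, G}⁺ = {A, B, C, D, E, F, G} — all of the relation — so {D, E, G} is a candidate key.
These are minimal and exhaustive — every other superkey contains one of them.

{A}, {D, E, G}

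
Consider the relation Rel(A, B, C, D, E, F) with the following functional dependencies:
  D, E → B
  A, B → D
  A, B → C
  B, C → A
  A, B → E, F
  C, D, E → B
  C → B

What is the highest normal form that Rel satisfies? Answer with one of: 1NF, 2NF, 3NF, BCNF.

Candidate keys: {A, B}, {A, D, E}, {C}. Prime attributes: {A, B, C, D, E}.
D, E → B: {D, E}⁺ = {B, D, E}, which is not all of the attributes, so the left side is not a superkey — BCNF is violated.
Its right-hand attributes {B} are all prime, as are those of every other non-superkey FD — the relation is in 3NF.

3NF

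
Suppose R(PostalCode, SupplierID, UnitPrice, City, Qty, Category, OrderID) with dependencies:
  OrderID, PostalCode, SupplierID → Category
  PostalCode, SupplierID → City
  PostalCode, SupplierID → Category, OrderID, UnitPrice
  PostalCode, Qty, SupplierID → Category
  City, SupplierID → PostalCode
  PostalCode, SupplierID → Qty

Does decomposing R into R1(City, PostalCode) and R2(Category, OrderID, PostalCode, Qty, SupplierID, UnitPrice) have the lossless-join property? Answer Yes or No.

Common attributes: {PostalCode}; their closure is {PostalCode}.
The closure covers neither R1 nor R2 entirely; the join is not lossless.

No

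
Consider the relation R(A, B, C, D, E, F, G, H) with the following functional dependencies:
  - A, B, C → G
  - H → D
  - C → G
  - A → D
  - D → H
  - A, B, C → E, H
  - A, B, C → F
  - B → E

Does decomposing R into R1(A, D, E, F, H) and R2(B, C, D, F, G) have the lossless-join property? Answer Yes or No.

No

The shared attributes are {D, F} and {D, F}⁺ = {D, F, H}.
Neither R1 nor R2 is contained in that closure, so the decomposition is lossy.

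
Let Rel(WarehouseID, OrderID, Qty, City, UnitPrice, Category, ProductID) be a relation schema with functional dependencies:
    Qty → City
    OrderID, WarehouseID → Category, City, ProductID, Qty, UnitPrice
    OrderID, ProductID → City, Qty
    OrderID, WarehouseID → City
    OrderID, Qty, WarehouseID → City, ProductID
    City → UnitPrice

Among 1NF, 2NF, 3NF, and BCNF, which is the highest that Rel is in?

Candidate key: {OrderID, WarehouseID}. Prime attributes: {OrderID, WarehouseID}.
Qty → City: {Qty}⁺ = {City, Qty, UnitPrice}, which is not all of the attributes, so the left side is not a superkey — BCNF is violated.
Because {City} is non-prime and the left side of Qty → City is not a superkey, the relation is not in 3NF.
Checking every proper subset of each key, none determines a non-prime attribute — 2NF is satisfied.

2NF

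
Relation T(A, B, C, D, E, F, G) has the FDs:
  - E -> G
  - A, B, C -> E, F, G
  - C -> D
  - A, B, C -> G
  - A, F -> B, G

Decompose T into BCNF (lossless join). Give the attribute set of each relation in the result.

{A, B, F}; {A, C, E, F}; {C, D}; {E, G}

Candidate keys of the original relation: {A, B, C}, {A, C, F}.
Within {A, B, C, D, E, F, G}: {E}⁺ ∩ {A, B, C, D, E, F, G} = {E, G}, not the whole set, so E -> G violates BCNF; decompose into {E, G} and {A, B, C, D, E, F}.
{E, G} has no BCNF violation.
Within {A, B, C, D, E, F}: {C}⁺ ∩ {A, B, C, D, E, F} = {C, D}, not the whole set, so C -> D violates BCNF; decompose into {C, D} and {A, B, C, E, F}.
{C, D} has no BCNF violation.
Within {A, B, C, E, F}: {A, F}⁺ ∩ {A, B, C, E, F} = {A, B, F}, not the whole set, so A, F -> B violates BCNF; decompose into {A, B, F} and {A, C, E, F}.
{A, B, F} has no BCNF violation.
{A, C, E, F} has no BCNF violation.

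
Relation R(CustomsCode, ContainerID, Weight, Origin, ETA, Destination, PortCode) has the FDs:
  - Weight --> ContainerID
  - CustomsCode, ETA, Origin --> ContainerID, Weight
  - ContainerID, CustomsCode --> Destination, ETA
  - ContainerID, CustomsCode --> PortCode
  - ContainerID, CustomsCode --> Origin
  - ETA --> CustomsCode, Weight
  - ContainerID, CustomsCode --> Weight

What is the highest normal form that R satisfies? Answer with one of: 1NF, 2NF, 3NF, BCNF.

3NF

Candidate keys: {ContainerID, CustomsCode}, {CustomsCode, Weight}, {ETA}. Prime attributes: {ContainerID, CustomsCode, ETA, Weight}.
Weight --> ContainerID: {Weight}⁺ = {ContainerID, Weight}, which is not all of the attributes, so the left side is not a superkey — BCNF is violated.
Since {ContainerID} ⊆ prime attributes and every other non-superkey FD also has a prime right side, the schema is in 3NF.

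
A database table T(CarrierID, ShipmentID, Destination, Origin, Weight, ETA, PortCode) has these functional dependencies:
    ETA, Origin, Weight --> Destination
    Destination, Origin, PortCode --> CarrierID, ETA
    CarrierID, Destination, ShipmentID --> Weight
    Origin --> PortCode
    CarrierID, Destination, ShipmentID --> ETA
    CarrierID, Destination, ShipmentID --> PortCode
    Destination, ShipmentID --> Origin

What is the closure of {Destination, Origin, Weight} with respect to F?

Start with {Destination, Origin, Weight}.
Origin --> PortCode applies; add {PortCode} → now {Destination, Origin, PortCode, Weight}.
Destination, Origin, PortCode --> CarrierID, ETA applies; add {CarrierID, ETA} → now {CarrierID, Destination, ETA, Origin, PortCode, Weight}.
No further FD applies.

{CarrierID, Destination, ETA, Origin, PortCode, Weight}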